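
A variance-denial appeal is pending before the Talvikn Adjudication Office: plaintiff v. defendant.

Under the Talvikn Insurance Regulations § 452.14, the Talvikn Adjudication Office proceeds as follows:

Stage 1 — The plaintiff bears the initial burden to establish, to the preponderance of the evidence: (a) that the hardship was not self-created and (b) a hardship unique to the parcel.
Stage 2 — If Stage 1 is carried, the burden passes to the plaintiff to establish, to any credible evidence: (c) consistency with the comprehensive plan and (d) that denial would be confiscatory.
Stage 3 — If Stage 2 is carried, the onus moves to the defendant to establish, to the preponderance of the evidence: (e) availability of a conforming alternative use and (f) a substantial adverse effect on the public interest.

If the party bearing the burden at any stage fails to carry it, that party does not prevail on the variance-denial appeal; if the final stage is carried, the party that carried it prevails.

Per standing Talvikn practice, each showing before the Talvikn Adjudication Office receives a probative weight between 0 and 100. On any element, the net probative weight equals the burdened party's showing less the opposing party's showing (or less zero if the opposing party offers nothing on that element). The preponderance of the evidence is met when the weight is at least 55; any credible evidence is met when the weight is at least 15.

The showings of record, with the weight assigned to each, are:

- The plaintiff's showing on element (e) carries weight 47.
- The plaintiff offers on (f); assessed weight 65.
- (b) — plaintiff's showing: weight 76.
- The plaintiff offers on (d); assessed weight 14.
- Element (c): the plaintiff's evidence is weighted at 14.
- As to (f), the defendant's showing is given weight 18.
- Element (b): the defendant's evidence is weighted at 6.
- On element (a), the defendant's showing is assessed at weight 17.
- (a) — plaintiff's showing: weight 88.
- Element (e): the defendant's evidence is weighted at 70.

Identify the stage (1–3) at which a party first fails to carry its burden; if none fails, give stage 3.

stage 2

Stage 1 (plaintiff, the preponderance of the evidence, weight is at least 55): (a) net 88−17=71 ≥ 55 — meets; (b) net 76−6=70 ≥ 55 — meets.
  All elements met. The plaintiff retains the burden for Stage 2.
Stage 2 (plaintiff, any credible evidence, weight is at least 15): (c) 14 < 15 — fails; (d) 14 < 15 — fails.
  Not every element is met, so the plaintiff fails to carry Stage 2.
The defendant prevails.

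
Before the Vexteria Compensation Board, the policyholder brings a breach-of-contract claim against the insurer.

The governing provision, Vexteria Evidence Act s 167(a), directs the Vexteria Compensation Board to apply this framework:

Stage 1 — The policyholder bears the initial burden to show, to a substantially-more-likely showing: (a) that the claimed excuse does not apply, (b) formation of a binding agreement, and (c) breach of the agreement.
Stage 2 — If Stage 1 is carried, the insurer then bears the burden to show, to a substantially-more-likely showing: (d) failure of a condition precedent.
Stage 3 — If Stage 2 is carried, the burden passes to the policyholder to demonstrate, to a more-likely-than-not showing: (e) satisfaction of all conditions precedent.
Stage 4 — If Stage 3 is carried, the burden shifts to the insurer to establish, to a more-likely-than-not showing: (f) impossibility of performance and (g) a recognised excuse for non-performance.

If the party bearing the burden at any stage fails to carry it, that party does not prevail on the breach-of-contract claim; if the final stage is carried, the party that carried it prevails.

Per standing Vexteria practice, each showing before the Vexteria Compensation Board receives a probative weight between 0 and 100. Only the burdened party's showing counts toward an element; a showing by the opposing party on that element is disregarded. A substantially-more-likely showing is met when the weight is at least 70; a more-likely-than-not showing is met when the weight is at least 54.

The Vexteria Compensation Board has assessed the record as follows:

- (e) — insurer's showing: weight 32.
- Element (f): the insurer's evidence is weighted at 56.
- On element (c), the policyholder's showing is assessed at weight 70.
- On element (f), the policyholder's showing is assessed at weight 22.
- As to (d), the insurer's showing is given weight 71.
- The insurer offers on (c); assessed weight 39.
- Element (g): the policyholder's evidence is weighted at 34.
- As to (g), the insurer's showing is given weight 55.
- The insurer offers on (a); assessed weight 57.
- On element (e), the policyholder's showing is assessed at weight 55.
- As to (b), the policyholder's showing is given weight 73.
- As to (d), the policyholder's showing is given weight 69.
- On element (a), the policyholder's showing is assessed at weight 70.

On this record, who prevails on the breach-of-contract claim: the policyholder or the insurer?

Stage 1 (policyholder, a substantially-more-likely showing, weight is at least 70): (a) 70 (insurer's 57 disregarded) ≥ 70 — meets; (b) 73 ≥ 70 — meets; (c) 70 (insurer's 39 disregarded) ≥ 70 — meets.
  All elements met. The burden passes to the insurer.
Stage 2 (insurer, a substantially-more-likely showing, weight is at least 70): (d) 71 (policyholder's 69 disregarded) ≥ 70 — meets.
  The insurer carries Stage 2; the policyholder now bears the burden.
Stage 3 (policyholder, a more-likely-than-not showing, weight is at least 54): (e) 55 (insurer's 32 disregarded) ≥ 54 — meets.
  Stage 3 is satisfied; the onus moves to the insurer.
Stage 4 (insurer, a more-likely-than-not showing, weight is at least 54): (f) 56 (policyholder's 22 disregarded) ≥ 54 — meets; (g) 55 (policyholder's 34 disregarded) ≥ 54 — meets.
  The insurer carries the last stage.
All stages carried — the insurer prevails.

insurer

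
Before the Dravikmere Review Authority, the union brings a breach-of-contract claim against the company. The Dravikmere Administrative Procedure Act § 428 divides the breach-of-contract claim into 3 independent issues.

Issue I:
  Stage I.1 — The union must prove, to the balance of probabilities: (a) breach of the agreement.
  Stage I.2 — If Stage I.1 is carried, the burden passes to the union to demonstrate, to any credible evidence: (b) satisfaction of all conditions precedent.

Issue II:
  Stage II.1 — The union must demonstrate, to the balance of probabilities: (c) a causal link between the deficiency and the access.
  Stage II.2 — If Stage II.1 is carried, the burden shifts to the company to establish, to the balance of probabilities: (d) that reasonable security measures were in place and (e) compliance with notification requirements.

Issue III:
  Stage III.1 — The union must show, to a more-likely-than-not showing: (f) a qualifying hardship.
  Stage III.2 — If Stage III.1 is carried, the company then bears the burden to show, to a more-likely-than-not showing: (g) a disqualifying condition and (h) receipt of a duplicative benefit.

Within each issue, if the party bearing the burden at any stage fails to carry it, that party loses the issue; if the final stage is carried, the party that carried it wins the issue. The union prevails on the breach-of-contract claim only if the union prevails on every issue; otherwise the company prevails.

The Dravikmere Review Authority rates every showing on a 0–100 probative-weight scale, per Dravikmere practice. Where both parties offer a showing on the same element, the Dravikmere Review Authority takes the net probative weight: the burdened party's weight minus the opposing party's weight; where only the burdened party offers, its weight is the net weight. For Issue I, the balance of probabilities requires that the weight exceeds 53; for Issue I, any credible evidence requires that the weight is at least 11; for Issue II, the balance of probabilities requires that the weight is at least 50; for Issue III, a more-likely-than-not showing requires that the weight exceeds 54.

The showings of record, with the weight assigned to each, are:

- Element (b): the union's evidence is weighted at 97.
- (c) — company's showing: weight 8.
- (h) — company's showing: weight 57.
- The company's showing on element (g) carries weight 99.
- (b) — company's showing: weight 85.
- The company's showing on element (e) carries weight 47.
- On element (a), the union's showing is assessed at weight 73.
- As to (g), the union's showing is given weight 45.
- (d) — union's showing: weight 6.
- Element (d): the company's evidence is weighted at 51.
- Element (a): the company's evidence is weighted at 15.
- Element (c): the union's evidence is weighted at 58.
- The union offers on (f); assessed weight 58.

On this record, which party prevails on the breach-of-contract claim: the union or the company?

union

— Issue I —
Stage I.1 — burden on union; standard: the balance of probabilities (weight exceeds 53).
    (a): 73 − 15 = 58 > 53 [met]
  All elements met. The union retains the burden for Stage I.2.
Stage I.2 — burden on union; standard: any credible evidence (weight is at least 11).
    (b): 97 − 85 = 12 ≥ 11 [met]
  The union carries the last stage.
Every stage carried; the union prevails on this issue.
— Issue II —
Stage II.1 (union, the balance of probabilities, weight is at least 50): (c) net 58−8=50 ≥ 50 — meets.
  All elements met. The burden passes to the company.
Stage II.2 (company, the balance of probabilities, weight is at least 50): (d) net 51−6=45 < 50 — fails; (e) 47 < 50 — fails.
  Stage II.2 not carried; the company fails its burden.
So the union prevails on this issue.
— Issue III —
Stage III.1 — burden on union; standard: a more-likely-than-not showing (weight exceeds 54).
    (f): 58 > 54 [met]
  All elements met. The burden passes to the company.
Stage III.2 — burden on company; standard: a more-likely-than-not showing (weight exceeds 54).
    (g): 99 − 45 = 54 ≤ 54 [not met]
    (h): 57 > 54 [met]
  Stage III.2 not carried; the company fails its burden.
The union prevails on this issue.
Per-issue: Issue I → union; Issue II → union; Issue III → union. The union must prevail on every issue; overall, the union prevails.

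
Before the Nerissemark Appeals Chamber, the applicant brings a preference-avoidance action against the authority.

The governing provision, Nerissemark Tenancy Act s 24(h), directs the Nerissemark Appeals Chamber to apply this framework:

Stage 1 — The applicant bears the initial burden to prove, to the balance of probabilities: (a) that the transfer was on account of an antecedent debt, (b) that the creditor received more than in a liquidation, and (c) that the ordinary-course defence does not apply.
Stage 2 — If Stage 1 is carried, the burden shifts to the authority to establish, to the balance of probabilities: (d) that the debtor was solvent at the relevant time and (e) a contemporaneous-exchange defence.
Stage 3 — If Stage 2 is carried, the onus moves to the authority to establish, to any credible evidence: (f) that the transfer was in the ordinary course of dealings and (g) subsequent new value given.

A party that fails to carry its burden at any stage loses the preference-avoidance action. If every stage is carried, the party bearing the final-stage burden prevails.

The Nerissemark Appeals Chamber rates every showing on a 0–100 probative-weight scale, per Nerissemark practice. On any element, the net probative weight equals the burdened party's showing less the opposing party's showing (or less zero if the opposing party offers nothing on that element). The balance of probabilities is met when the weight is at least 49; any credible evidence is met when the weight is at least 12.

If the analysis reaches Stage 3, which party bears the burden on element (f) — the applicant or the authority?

Stage 3's rule assigns the burden to the authority (to any credible evidence).

authority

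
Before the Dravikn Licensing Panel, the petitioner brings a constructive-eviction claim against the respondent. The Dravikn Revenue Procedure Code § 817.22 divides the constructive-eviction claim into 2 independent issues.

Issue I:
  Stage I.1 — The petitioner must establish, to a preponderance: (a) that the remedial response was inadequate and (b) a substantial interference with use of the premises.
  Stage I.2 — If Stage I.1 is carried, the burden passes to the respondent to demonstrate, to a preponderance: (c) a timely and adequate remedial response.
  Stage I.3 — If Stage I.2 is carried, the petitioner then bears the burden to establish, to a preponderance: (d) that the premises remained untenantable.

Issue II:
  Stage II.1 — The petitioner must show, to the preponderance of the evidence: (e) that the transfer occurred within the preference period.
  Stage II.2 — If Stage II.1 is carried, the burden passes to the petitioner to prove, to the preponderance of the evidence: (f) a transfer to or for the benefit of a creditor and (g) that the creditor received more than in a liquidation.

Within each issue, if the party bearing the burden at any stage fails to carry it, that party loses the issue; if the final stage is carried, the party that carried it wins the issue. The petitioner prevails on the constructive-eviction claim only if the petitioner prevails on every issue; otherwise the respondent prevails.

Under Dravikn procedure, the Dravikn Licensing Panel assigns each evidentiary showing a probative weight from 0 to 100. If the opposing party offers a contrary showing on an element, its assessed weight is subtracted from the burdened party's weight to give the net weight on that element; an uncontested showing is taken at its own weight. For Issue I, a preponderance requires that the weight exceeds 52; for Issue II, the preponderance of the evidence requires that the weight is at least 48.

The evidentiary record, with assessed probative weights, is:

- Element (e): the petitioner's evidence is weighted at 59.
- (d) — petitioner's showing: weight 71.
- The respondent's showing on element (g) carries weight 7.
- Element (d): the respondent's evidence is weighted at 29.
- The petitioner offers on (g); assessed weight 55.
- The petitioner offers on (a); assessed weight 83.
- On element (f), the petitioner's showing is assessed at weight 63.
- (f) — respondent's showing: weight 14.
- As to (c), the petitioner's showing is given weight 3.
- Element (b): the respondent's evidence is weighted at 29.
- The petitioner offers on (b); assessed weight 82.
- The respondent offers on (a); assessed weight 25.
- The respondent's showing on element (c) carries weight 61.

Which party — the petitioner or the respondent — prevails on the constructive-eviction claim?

— Issue I —
Stage I.1 (petitioner, a preponderance, weight exceeds 52): (a) net 83−25=58 > 52 — meets; (b) net 82−29=53 > 52 — meets.
  All elements met. The burden passes to the respondent.
Stage I.2 (respondent, a preponderance, weight exceeds 52): (c) net 61−3=58 > 52 — meets.
  The respondent carries Stage I.2; the petitioner now bears the burden.
Stage I.3 (petitioner, a preponderance, weight exceeds 52): (d) net 71−29=42 ≤ 52 — fails.
  Stage I.3 not carried; the petitioner fails its burden.
The analysis ends at Stage I.3; the respondent prevails on this issue.
— Issue II —
At Stage II.1 the petitioner must meet the preponderance of the evidence (weight is at least 48): on (e) the weight is 59, ≥ 48, so (e) meets the standard.
  Stage II.1 is satisfied; the petitioner continues to bear the burden.
At Stage II.2 the petitioner must meet the preponderance of the evidence (weight is at least 48): on (f) the weight is 63 less the opposing 14 gives net 49, which does reach 48, so (f) meets the standard; on (g) the weight is 55 less the opposing 7 gives net 48, which does reach 48, so (g) meets the standard.
  The petitioner carries the last stage.
All stages carried — the petitioner prevails on this issue.
Per-issue: Issue I → respondent; Issue II → petitioner. The petitioner must prevail on every issue; overall, the respondent prevails.

respondent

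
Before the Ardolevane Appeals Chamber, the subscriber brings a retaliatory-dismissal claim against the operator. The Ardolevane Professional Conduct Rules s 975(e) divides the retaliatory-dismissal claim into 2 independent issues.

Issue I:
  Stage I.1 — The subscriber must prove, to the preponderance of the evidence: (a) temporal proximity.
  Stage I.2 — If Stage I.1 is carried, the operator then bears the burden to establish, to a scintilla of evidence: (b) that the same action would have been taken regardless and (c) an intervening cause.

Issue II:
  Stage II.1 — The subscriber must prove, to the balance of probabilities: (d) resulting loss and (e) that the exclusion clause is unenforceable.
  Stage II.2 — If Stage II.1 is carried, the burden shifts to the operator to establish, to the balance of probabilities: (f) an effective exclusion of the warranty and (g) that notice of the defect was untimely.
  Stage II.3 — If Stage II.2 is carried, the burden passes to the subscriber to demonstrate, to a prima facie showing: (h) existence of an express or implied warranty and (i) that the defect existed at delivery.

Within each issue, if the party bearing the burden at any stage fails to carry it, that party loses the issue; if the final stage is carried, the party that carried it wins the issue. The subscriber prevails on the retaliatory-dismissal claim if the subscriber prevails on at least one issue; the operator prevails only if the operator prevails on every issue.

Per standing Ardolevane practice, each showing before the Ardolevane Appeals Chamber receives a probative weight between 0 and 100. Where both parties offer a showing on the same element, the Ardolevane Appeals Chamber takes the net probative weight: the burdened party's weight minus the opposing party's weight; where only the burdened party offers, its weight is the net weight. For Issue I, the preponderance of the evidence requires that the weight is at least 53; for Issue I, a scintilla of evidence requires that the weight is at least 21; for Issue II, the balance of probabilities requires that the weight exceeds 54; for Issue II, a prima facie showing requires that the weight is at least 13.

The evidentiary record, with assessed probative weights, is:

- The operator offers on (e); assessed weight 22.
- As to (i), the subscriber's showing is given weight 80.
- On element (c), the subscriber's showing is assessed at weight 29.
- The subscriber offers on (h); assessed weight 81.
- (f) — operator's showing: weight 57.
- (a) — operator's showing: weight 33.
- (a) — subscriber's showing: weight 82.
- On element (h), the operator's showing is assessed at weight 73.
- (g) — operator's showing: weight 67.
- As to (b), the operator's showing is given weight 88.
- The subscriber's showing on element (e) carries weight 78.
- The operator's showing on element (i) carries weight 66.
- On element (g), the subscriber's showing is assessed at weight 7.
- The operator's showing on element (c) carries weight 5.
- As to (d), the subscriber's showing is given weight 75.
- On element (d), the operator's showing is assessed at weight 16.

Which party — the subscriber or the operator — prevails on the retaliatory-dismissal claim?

operator

— Issue I —
At Stage I.1 the subscriber must meet the preponderance of the evidence (weight is at least 53): on (a) the weight is 82 less the opposing 33 gives net 49, < 53, so (a) does not meet the standard.
  The subscriber does not carry Stage I.1.
So the operator prevails on this issue.
— Issue II —
Stage II.1 — burden on subscriber; standard: the balance of probabilities (weight exceeds 54).
    (d): 75 − 16 = 59 > 54 [met]
    (e): 78 − 22 = 56 > 54 [met]
  The subscriber carries Stage II.1; the operator now bears the burden.
Stage II.2 — burden on operator; standard: the balance of probabilities (weight exceeds 54).
    (f): 57 > 54 [met]
    (g): 67 − 7 = 60 > 54 [met]
  All elements met. The burden passes to the subscriber.
Stage II.3 — burden on subscriber; standard: a prima facie showing (weight is at least 13).
    (h): 81 − 73 = 8 < 13 [not met]
    (i): 80 − 66 = 14 ≥ 13 [met]
  Not every element is met, so the subscriber fails to carry Stage II.3.
The analysis ends at Stage II.3; the operator prevails on this issue.
Per-issue: Issue I → operator; Issue II → operator. The subscriber must prevail on at least one issue; overall, the operator prevails.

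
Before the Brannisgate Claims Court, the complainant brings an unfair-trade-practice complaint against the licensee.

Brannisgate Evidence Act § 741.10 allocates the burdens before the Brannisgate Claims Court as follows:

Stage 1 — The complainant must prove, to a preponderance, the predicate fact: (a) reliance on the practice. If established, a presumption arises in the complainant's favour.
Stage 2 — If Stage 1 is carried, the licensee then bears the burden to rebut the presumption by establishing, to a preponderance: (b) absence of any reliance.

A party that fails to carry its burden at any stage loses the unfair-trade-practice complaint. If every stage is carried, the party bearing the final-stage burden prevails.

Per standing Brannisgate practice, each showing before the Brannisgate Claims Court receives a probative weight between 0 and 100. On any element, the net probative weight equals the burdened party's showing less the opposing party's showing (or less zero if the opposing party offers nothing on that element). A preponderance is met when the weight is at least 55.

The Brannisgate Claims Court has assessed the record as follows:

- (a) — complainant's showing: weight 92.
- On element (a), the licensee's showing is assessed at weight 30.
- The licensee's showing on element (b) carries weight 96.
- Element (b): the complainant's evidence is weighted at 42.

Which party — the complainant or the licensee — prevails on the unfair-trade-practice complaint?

complainant

Stage 1 (complainant, a preponderance, weight is at least 55): (a) net 92−30=62 ≥ 55 — meets.
  All elements met. The burden passes to the licensee.
Stage 2 (licensee, a preponderance, weight is at least 55): (b) net 96−42=54 < 55 — fails.
  Not every element is met, so the licensee fails to carry Stage 2.
So the complainant prevails.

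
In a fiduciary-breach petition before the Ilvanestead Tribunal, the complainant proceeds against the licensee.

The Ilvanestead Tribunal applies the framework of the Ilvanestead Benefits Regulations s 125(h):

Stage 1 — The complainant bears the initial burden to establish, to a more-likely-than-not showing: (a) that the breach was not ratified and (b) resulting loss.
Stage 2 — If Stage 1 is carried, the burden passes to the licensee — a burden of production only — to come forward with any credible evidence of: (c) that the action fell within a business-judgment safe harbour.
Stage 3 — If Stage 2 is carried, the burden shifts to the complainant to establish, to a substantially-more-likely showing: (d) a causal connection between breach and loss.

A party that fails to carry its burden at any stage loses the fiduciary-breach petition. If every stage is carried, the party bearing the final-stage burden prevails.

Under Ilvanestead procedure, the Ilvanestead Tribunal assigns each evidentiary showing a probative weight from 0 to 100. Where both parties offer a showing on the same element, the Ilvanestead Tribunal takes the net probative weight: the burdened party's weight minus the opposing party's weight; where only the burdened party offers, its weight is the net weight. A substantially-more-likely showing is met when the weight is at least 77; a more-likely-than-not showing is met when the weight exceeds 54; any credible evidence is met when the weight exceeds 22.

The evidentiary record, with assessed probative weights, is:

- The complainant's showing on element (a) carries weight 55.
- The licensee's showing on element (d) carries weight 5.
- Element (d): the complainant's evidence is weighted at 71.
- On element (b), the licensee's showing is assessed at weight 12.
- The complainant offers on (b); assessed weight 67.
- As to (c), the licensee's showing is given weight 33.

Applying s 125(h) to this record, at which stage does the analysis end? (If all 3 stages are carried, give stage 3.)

stage 3

At Stage 1 the complainant must meet a more-likely-than-not showing (weight exceeds 54): on (a) the weight is 55, > 54, so (a) meets the standard; on (b) the weight is 67 less the opposing 12 gives net 55, which does exceed 54, so (b) meets the standard.
  Stage 1 is satisfied; the onus moves to the licensee.
At Stage 2 the licensee must meet any credible evidence (weight exceeds 22): on (c) the weight is 33, which does exceed 22, so (c) meets the standard.
  All elements met. The burden passes to the complainant.
At Stage 3 the complainant must meet a substantially-more-likely showing (weight is at least 77): on (d) the weight is 71 less the opposing 5 gives net 66, < 77, so (d) does not meet the standard.
  Stage 3 not carried; the complainant fails its burden.
The analysis ends at Stage 3; the licensee prevails.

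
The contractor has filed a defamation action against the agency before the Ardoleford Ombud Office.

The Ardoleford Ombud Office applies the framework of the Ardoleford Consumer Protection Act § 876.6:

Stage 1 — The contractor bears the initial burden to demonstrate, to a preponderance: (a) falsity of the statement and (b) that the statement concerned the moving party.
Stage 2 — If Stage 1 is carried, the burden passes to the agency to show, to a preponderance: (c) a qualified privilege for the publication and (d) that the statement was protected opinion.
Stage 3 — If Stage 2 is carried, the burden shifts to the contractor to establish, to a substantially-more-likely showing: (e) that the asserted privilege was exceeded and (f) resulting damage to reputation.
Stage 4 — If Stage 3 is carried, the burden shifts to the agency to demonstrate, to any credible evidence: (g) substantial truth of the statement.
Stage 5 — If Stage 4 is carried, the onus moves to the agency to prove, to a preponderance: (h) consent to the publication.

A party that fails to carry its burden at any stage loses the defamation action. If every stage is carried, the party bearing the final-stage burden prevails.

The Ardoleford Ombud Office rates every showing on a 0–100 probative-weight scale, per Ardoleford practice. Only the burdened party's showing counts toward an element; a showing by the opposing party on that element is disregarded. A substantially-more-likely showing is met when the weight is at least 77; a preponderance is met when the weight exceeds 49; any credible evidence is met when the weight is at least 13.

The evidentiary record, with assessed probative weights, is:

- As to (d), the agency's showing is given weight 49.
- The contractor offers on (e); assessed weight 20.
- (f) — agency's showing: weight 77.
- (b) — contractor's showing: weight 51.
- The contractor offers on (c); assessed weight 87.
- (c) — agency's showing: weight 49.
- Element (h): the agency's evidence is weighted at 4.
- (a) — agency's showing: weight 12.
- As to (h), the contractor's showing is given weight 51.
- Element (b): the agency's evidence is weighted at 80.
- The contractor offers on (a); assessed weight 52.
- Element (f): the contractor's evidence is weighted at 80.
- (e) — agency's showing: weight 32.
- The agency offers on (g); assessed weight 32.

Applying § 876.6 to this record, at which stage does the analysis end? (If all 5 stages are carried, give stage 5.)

Stage 1 — burden on contractor; standard: a preponderance (weight exceeds 49).
    (a): 52 (agency's 12 disregarded) > 49 [met]
    (b): 51 (agency's 80 disregarded) > 49 [met]
  The contractor carries Stage 1; the agency now bears the burden.
Stage 2 — burden on agency; standard: a preponderance (weight exceeds 49).
    (c): 49 (contractor's 87 disregarded) ≤ 49 [not met]
    (d): 49 ≤ 49 [not met]
  Stage 2 not carried; the agency fails its burden.
The contractor prevails.

stage 2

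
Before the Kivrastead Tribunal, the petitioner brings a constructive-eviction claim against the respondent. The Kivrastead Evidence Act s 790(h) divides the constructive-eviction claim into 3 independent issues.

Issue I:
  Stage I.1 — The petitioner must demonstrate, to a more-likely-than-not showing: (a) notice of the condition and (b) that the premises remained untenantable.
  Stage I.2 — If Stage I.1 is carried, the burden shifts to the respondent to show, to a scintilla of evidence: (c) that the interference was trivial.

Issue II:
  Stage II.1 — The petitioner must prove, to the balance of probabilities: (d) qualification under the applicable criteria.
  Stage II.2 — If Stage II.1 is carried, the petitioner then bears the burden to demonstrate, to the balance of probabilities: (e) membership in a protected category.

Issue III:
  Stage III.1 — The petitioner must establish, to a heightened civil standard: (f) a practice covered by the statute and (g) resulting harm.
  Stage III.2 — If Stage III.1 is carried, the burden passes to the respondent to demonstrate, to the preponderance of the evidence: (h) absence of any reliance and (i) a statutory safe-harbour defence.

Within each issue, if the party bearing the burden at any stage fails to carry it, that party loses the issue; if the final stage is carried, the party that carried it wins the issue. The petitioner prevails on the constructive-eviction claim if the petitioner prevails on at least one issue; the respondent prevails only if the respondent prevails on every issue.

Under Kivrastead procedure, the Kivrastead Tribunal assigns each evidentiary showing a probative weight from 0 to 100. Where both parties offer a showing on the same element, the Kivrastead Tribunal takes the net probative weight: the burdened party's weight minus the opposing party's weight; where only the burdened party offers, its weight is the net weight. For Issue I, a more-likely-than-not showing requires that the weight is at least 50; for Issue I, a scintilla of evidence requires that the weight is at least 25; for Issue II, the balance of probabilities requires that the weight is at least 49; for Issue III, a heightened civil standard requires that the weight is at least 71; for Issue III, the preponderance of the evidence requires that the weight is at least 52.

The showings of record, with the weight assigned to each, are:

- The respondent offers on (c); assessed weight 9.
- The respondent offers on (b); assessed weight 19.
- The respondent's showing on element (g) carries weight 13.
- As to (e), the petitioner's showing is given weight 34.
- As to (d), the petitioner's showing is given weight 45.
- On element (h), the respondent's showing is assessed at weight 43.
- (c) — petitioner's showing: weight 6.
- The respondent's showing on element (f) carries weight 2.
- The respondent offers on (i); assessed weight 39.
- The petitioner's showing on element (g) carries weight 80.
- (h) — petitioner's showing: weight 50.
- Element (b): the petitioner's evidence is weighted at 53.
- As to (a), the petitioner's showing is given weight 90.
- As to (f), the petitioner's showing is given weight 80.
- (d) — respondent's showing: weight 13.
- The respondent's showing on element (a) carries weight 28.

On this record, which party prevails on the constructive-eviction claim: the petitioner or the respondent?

— Issue I —
Stage I.1 (petitioner, a more-likely-than-not showing, weight is at least 50): (a) net 90−28=62 ≥ 50 — meets; (b) net 53−19=34 < 50 — fails.
  Stage I.1 not carried; the petitioner fails its burden.
The analysis ends at Stage I.1; the respondent prevails on this issue.
— Issue II —
Stage II.1 — burden on petitioner; standard: the balance of probabilities (weight is at least 49).
    (d): 45 − 13 = 32 < 49 [not met]
  Stage II.1 not carried; the petitioner fails its burden.
The analysis ends at Stage II.1; the respondent prevails on this issue.
— Issue III —
At Stage III.1 the petitioner must meet a heightened civil standard (weight is at least 71): on (f) the weight is 80 less the opposing 2 gives net 78, which does reach 71, so (f) meets the standard; on (g) the weight is 80 less the opposing 13 gives net 67, which does not reach 71, so (g) does not meet the standard.
  The petitioner does not carry Stage III.1.
So the respondent prevails on this issue.
Per-issue: Issue I → respondent; Issue II → respondent; Issue III → respondent. The petitioner must prevail on at least one issue; overall, the respondent prevails.

respondent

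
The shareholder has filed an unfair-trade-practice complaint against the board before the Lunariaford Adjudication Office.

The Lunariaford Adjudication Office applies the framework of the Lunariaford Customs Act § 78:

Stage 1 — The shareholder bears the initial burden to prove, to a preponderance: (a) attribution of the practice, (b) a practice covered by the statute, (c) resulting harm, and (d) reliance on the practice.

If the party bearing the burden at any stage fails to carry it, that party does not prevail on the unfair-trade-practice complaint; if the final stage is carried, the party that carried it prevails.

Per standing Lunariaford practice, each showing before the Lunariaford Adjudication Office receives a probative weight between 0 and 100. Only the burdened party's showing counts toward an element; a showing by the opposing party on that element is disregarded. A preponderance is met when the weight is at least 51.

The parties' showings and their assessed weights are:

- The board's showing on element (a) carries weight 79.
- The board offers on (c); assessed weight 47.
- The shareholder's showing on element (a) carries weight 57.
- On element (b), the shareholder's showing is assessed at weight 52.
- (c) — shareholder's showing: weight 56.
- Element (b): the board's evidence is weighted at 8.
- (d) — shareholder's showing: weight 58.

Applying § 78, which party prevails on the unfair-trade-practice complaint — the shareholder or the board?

shareholder

Stage 1 — burden on shareholder; standard: a preponderance (weight is at least 51).
    (a): 57 (board's 79 disregarded) ≥ 51 [met]
    (b): 52 (board's 8 disregarded) ≥ 51 [met]
    (c): 56 (board's 47 disregarded) ≥ 51 [met]
    (d): 58 ≥ 51 [met]
  The shareholder carries the last stage.
Every stage carried; the shareholder prevails.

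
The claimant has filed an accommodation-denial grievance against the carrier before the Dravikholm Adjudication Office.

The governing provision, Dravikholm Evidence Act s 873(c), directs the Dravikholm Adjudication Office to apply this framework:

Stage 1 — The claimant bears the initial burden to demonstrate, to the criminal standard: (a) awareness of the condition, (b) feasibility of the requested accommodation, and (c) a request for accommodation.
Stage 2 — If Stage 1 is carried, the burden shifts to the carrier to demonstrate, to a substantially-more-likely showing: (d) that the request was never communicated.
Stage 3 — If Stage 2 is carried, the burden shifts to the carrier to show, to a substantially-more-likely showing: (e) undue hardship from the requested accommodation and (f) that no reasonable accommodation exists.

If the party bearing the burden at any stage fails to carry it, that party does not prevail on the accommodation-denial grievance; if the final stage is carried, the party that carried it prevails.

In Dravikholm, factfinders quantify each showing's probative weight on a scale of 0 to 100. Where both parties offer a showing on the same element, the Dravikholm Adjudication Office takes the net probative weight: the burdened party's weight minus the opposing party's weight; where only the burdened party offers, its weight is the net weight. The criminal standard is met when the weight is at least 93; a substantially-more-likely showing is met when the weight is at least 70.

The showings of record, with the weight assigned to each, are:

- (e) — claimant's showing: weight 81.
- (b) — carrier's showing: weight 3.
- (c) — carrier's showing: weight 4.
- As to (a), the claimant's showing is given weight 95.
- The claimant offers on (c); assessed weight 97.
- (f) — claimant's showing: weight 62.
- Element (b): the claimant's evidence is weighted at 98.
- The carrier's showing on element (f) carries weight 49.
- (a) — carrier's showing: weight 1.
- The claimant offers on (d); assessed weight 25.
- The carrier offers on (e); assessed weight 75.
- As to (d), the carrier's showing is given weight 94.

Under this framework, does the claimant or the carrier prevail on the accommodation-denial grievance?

claimant

Stage 1 (claimant, the criminal standard, weight is at least 93): (a) net 95−1=94 ≥ 93 — meets; (b) net 98−3=95 ≥ 93 — meets; (c) net 97−4=93 ≥ 93 — meets.
  Stage 1 carried; the burden shifts to the carrier.
Stage 2 (carrier, a substantially-more-likely showing, weight is at least 70): (d) net 94−25=69 < 70 — fails.
  Stage 2 not carried; the carrier fails its burden.
The analysis ends at Stage 2; the claimant prevails.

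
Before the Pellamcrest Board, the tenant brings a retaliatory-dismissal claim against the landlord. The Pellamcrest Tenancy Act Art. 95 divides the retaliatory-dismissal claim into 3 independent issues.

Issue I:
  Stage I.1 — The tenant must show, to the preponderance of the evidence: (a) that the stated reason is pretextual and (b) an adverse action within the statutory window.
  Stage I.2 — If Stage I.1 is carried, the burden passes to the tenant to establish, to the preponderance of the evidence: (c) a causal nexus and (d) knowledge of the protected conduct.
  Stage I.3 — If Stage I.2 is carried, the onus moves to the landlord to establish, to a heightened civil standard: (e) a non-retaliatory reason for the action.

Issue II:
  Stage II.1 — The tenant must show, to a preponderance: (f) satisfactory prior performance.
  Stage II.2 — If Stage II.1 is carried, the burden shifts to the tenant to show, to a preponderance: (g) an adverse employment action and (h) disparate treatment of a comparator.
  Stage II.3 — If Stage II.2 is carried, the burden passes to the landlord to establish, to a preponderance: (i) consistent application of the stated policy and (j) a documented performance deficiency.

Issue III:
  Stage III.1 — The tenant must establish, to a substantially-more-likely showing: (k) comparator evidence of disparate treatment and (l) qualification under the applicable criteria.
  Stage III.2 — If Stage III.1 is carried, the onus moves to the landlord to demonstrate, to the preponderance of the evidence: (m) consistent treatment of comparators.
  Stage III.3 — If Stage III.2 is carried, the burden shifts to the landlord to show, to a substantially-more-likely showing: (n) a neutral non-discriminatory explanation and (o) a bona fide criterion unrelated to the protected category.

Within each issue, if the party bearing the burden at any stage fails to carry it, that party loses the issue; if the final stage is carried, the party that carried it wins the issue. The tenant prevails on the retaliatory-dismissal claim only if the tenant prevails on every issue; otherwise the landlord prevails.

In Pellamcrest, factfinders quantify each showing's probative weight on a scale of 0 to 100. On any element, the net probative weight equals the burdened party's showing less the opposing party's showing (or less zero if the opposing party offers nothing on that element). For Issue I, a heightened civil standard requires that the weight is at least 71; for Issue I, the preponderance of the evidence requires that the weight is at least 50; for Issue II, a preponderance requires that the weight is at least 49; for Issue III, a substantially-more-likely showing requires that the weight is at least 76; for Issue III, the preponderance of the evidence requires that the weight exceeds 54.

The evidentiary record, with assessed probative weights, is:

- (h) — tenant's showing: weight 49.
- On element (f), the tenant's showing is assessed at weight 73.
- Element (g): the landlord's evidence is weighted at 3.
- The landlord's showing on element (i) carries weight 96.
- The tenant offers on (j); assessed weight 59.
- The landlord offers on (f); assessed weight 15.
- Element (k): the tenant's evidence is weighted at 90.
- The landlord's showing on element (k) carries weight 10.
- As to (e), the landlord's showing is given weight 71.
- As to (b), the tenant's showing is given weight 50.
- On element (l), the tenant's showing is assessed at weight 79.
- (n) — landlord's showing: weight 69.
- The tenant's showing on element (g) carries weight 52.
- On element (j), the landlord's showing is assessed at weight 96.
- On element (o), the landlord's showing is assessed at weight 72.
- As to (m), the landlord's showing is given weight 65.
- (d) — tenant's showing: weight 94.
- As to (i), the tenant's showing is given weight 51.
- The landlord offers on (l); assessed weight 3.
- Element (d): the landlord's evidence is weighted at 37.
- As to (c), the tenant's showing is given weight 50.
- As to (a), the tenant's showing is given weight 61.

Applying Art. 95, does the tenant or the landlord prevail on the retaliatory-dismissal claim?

landlord

— Issue I —
Stage I.1 — burden on tenant; standard: the preponderance of the evidence (weight is at least 50).
    (a): 61 ≥ 50 [met]
    (b): 50 ≥ 50 [met]
  Stage I.1 carried; the burden remains with the tenant.
Stage I.2 — burden on tenant; standard: the preponderance of the evidence (weight is at least 50).
    (c): 50 ≥ 50 [met]
    (d): 94 − 37 = 57 ≥ 50 [met]
  Stage I.2 is satisfied; the onus moves to the landlord.
Stage I.3 — burden on landlord; standard: a heightened civil standard (weight is at least 71).
    (e): 71 ≥ 71 [met]
  The landlord carries the last stage.
Every stage carried; the landlord prevails on this issue.
— Issue II —
Stage II.1 (tenant, a preponderance, weight is at least 49): (f) net 73−15=58 ≥ 49 — meets.
  Stage II.1 is satisfied; the tenant continues to bear the burden.
Stage II.2 (tenant, a preponderance, weight is at least 49): (g) net 52−3=49 ≥ 49 — meets; (h) 49 ≥ 49 — meets.
  Stage II.2 carried; the burden shifts to the landlord.
Stage II.3 (landlord, a preponderance, weight is at least 49): (i) net 96−51=45 < 49 — fails; (j) net 96−59=37 < 49 — fails.
  Stage II.3 not carried; the landlord fails its burden.
The analysis ends at Stage II.3; the tenant prevails on this issue.
— Issue III —
Stage III.1 (tenant, a substantially-more-likely showing, weight is at least 76): (k) net 90−10=80 ≥ 76 — meets; (l) net 79−3=76 ≥ 76 — meets.
  Stage III.1 carried; the burden shifts to the landlord.
Stage III.2 (landlord, the preponderance of the evidence, weight exceeds 54): (m) 65 > 54 — meets.
  Stage III.2 carried; the burden remains with the landlord.
Stage III.3 (landlord, a substantially-more-likely showing, weight is at least 76): (n) 69 < 76 — fails; (o) 72 < 76 — fails.
  The landlord does not carry Stage III.3.
The analysis ends at Stage III.3; the tenant prevails on this issue.
Per-issue: Issue I → landlord; Issue II → tenant; Issue III → tenant. The tenant must prevail on every issue; overall, the landlord prevails.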